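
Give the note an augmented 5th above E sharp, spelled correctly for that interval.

E up a perfect fifth is B, so the target letter is B.
From E#, an augmented fifth is 8 semitones up: B##.

B##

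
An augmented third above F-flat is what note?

A third above F lands on the letter A.
An augmented third spans 5 semitones, so Fb moves to pitch class 9. On the letter A that is A.

A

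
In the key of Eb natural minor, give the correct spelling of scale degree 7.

Degree 7 takes the letter 6 steps above E, which is D.
In natural minor, degree 7 sits 10 semitones above the tonic. Eb + 10 semitones is pitch class 1, spelled on D as Db.

Db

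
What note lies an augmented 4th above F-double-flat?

Bbb

F up a perfect fourth is Bb, so the target letter is B.
From Fbb, an augmented fourth is 6 semitones up: Bbb.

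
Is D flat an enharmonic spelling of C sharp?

Db = pitch class 1 and C# = pitch class 1 — the same pitch class, so they are enharmonic equivalents.

Yes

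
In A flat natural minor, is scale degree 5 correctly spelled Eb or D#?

Each scale degree takes a distinct letter name. Degree 5 of a scale on A must use the letter E.
Eb and D# are enharmonically the same pitch, but only Eb uses the letter E, so it is the correct spelling here.

Eb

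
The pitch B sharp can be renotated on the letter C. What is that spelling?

C

Plain C sits at the same pitch as B#, so on the letter C the same pitch needs a natural: C.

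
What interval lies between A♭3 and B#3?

doubly augmented second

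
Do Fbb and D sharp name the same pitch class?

Yes

Fbb = pitch class 3 and D# = pitch class 3 — the same pitch class, so they are enharmonic equivalents.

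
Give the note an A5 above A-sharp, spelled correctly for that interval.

E##

A up a perfect fifth is E, so the target letter is E.
From A#, an augmented fifth is 8 semitones up: E##.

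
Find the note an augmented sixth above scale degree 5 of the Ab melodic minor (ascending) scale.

C#

Scale degree 5 of Ab melodic minor (ascending) is Eb.
An augmented sixth (10 semitones) above Eb lands on the letter C, giving C#.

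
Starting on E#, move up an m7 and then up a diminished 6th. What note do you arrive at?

Bb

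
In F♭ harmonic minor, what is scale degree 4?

Degree 4 takes the letter 3 steps above F, which is B.
In harmonic minor, degree 4 sits 5 semitones above the tonic. Fb + 5 semitones is pitch class 9, spelled on B as Bbb.

Bbb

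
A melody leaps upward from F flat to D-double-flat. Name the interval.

The letter names run F→D, a span of 5 letter steps, so the interval is some kind of sixth.
Fb to Dbb is 8 semitones. A major sixth is 9, so 8 makes it minor.

minor sixth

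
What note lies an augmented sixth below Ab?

Cbb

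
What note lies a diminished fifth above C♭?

Gbb

A fifth above C lands on the letter G.
A diminished fifth spans 6 semitones, so Cb moves to pitch class 5. On the letter G that is Gbb.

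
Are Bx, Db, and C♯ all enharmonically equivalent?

Yes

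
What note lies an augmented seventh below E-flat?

Fbb

A seventh below E lands on the letter F.
An augmented seventh spans 12 semitones, so Eb moves to pitch class 3. On the letter F that is Fbb.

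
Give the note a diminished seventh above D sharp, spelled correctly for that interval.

C

D up a major seventh is C#, so the target letter is C.
From D#, a diminished seventh is 9 semitones up: C.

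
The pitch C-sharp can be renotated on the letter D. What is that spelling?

Db

C# is pitch class 1. The letter D alone is pitch class 2.
To reach pitch class 1 from D requires an offset of -1 semitone, i.e. flat: Db.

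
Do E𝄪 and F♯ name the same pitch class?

Yes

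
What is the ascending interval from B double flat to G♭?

The letter names run B→G, a span of 5 letter steps, so the interval is some kind of sixth.
Bbb to Gb is 9 semitones. A major sixth is 9, so 9 makes it major.

major sixth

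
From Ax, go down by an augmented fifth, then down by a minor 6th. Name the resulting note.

An augmented fifth down from A## is D# (letter D, 8 semitones down).
A minor sixth down from D# is F## (letter F, 8 semitones down).

F##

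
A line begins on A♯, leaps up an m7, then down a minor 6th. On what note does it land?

B#

A minor seventh up from A# is G# (letter G, 10 semitones up).
A minor sixth down from G# is B# (letter B, 8 semitones down).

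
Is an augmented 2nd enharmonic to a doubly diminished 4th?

Yes

An augmented second spans 3 semitones; a doubly diminished fourth spans 3.
They are enharmonically equivalent.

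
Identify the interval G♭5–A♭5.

The letter names run G→A, a span of 1 letter step, so the interval is some kind of second.
Gb to Ab is 2 semitones. A major second is 2, so 2 makes it major.

major second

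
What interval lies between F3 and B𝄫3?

The letter names run F→B, a span of 3 letter steps, so the interval is some kind of fourth.
F to Bbb is 4 semitones. A perfect fourth is 5, so 4 makes it diminished.

diminished fourth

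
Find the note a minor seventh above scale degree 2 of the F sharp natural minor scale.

F#

Scale degree 2 of F# natural minor is G#.
A minor seventh (10 semitones) above G# lands on the letter F, giving F#.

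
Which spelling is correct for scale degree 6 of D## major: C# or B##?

B##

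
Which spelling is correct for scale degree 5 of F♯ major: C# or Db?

C#

Each scale degree takes a distinct letter name. Degree 5 of a scale on F must use the letter C.
C# and Db are enharmonically the same pitch, but only C# uses the letter C, so it is the correct spelling here.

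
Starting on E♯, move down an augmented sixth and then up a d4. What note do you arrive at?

An augmented sixth down from E# is G (letter G, 10 semitones down).
A diminished fourth up from G is Cb (letter C, 4 semitones up).

Cb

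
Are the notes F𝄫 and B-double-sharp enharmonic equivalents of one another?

No

Fbb is pitch class 3; B## is pitch class 1.
The pitch classes differ (3 vs. 1), so they are not enharmonic equivalents.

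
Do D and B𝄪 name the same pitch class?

No

Two spellings are enharmonically equivalent only if they share a pitch class.
Here D → 2, B## → 1; 1 ≠ 2, so they are not.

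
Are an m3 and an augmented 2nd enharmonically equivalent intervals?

A minor third spans 3 semitones; an augmented second spans 3.
They are enharmonically equivalent.

Yes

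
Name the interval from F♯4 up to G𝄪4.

Counting letters F–G gives a second.
F#→G## = 3 semitones, 1 wider than the major second (2), so augmented.

augmented second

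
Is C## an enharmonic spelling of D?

Yes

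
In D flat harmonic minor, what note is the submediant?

Bbb

Degree 6 takes the letter 5 steps above D, which is B.
In harmonic minor, degree 6 sits 8 semitones above the tonic. Db + 8 semitones is pitch class 9, spelled on B as Bbb.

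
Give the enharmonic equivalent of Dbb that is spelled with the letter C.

C

Plain C sits at the same pitch as Dbb, so on the letter C the same pitch needs a natural: C.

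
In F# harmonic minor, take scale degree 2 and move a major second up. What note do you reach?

Scale degree 2 of F# harmonic minor is G#.
A major second (2 semitones) above G# lands on the letter A, giving A#.

A#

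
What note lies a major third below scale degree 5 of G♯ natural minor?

B

Scale degree 5 of G# natural minor is D#.
A major third (4 semitones) below D# lands on the letter B, giving B.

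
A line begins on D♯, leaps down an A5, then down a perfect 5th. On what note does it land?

An augmented fifth down from D# is G (letter G, 8 semitones down).
A perfect fifth down from G is C (letter C, 7 semitones down).

C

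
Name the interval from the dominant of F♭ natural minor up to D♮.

The dominant of Fb natural minor is Cb.
Cb up to D: letters C→D make it a second; 3 semitones makes it augmented.

augmented second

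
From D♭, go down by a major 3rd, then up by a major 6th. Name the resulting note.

Gb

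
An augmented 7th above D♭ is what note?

C#

A seventh above D lands on the letter C.
An augmented seventh spans 12 semitones, so Db moves to pitch class 1. On the letter C that is C#.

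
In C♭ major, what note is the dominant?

Gb

Degree 5 takes the letter 4 steps above C, which is G.
In major, degree 5 sits 7 semitones above the tonic. Cb + 7 semitones is pitch class 6, spelled on G as Gb.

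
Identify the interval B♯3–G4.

diminished sixth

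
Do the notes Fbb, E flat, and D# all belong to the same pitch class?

Fbb = pitch class 3 and Eb = pitch class 3 and D# = pitch class 3 — the same pitch class, so they are enharmonic equivalents.

Yes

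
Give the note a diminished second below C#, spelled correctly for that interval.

A second below C lands on the letter B.
A diminished second spans 0 semitones, so C# moves to pitch class 1. On the letter B that is B##.

B##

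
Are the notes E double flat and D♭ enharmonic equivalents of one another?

Two spellings are enharmonically equivalent only if they share a pitch class.
Here Ebb → 2, Db → 1; 1 ≠ 2, so they are not.

No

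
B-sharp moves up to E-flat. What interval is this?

doubly diminished fourth

The letter names run B→E, a span of 3 letter steps, so the interval is some kind of fourth.
B# to Eb is 3 semitones. A perfect fourth is 5, so 3 makes it doubly diminished.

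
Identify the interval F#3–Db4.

The letter names run F→D, a span of 5 letter steps, so the interval is some kind of sixth.
F# to Db is 7 semitones. A major sixth is 9, so 7 makes it diminished.

diminished sixth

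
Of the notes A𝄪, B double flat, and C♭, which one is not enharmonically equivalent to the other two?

In 12-tone equal temperament, enharmonic equivalents share a pitch class. A## is pitch class 11; Bbb is pitch class 9; Cb is pitch class 11.
A## and Cb share pitch class 11, while Bbb is pitch class 9.

Bbb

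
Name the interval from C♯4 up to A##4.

augmented sixth

The letter names run C→A, a span of 5 letter steps, so the interval is some kind of sixth.
C# to A## is 10 semitones. A major sixth is 9, so 10 makes it augmented.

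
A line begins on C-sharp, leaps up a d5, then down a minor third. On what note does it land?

A diminished fifth up from C# is G (letter G, 6 semitones up).
A minor third down from G is E (letter E, 3 semitones down).

E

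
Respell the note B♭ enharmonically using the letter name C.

Cbb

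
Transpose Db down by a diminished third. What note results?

D down a major third is Bb, so the target letter is B.
From Db, a diminished third is 2 semitones down: B.

B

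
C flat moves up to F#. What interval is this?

doubly augmented fourth

Counting letters C–D–E–F gives a fourth.
Cb→F# = 7 semitones, 2 wider than the perfect fourth (5), so doubly augmented.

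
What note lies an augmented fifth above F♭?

A fifth above F lands on the letter C.
An augmented fifth spans 8 semitones, so Fb moves to pitch class 0. On the letter C that is C.

C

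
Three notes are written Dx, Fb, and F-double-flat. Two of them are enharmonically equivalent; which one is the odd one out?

Fbb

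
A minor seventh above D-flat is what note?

Cb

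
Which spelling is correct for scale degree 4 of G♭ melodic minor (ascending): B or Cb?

Cb

Each scale degree takes a distinct letter name. Degree 4 of a scale on G must use the letter C.
Cb and B are enharmonically the same pitch, but only Cb uses the letter C, so it is the correct spelling here.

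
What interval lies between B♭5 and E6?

Counting letters B–C–D–E gives a fourth.
Bb→E = 6 semitones, 1 wider than the perfect fourth (5), so augmented.

augmented fourth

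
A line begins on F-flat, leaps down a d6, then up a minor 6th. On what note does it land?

A diminished sixth down from Fb is A (letter A, 7 semitones down).
A minor sixth up from A is F (letter F, 8 semitones up).

F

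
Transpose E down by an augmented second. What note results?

E down a major second is D, so the target letter is D.
From E, an augmented second is 3 semitones down: Db.

Db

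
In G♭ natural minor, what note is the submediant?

The Gb natural minor scale runs Gb Ab Bbb Cb Db Ebb Fb.
Degree 6 is Ebb.

Ebb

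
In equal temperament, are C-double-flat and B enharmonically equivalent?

Two spellings are enharmonically equivalent only if they share a pitch class.
Here Cbb → 10, B → 11; 10 ≠ 11, so they are not.

No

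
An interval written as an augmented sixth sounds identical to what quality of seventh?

minor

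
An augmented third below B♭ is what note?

A third below B lands on the letter G.
An augmented third spans 5 semitones, so Bb moves to pitch class 5. On the letter G that is Gbb.

Gbb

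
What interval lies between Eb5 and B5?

augmented fifth

Counting letters E–F–G–A–B gives a fifth.
Eb→B = 8 semitones, 1 wider than the perfect fifth (7), so augmented.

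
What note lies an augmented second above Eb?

E up a major second is F#, so the target letter is F.
From Eb, an augmented second is 3 semitones up: F#.

F#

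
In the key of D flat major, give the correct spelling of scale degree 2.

Eb

The Db major scale runs Db Eb F Gb Ab Bb C.
Degree 2 is Eb.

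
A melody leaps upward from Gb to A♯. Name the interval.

doubly augmented second

The letter names run G→A, a span of 1 letter step, so the interval is some kind of second.
Gb to A# is 4 semitones. A major second is 2, so 4 makes it doubly augmented.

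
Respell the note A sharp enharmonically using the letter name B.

Bb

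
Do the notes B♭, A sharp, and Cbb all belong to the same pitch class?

Yes

Bb = pitch class 10 and A# = pitch class 10 and Cbb = pitch class 10 — the same pitch class, so they are enharmonic equivalents.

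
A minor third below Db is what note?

Bb

D down a major third is Bb, so the target letter is B.
From Db, a minor third is 3 semitones down: Bb.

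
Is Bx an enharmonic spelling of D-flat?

B## is pitch class 1; Db is pitch class 1.
All spellings map to pitch class 1, so they are enharmonically equivalent.

Yes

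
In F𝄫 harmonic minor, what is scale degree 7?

Ebb

Degree 7 takes the letter 6 steps above F, which is E.
In harmonic minor, degree 7 sits 11 semitones above the tonic. Fbb + 11 semitones is pitch class 2, spelled on E as Ebb.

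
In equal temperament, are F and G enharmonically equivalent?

Two spellings are enharmonically equivalent only if they share a pitch class.
Here F → 5, G → 7; 5 ≠ 7, so they are not.

No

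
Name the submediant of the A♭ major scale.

Degree 6 takes the letter 5 steps above A, which is F.
In major, degree 6 sits 9 semitones above the tonic. Ab + 9 semitones is pitch class 5, spelled on F as F.

F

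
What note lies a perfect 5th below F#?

A fifth below F lands on the letter B.
A perfect fifth spans 7 semitones, so F# moves to pitch class 11. On the letter B that is B.

B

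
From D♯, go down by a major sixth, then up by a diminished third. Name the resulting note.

A major sixth down from D# is F# (letter F, 9 semitones down).
A diminished third up from F# is Ab (letter A, 2 semitones up).

Ab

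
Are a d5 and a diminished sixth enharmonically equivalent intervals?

A diminished fifth spans 6 semitones; a diminished sixth spans 7.
The spans differ, so they are not enharmonic equivalents.

No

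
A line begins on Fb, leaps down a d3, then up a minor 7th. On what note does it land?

C

A diminished third down from Fb is D (letter D, 2 semitones down).
A minor seventh up from D is C (letter C, 10 semitones up).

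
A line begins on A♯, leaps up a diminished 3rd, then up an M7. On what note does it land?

A diminished third up from A# is C (letter C, 2 semitones up).
A major seventh up from C is B (letter B, 11 semitones up).

B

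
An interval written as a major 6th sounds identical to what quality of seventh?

diminished

A major sixth spans 9 semitones.
A seventh spanning 9 semitones is diminished (the major seventh is 11).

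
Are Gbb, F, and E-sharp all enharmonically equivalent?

Yes

Gbb = pitch class 5 and F = pitch class 5 and E# = pitch class 5 — the same pitch class, so they are enharmonic equivalents.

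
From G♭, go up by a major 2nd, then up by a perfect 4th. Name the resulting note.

A major second up from Gb is Ab (letter A, 2 semitones up).
A perfect fourth up from Ab is Db (letter D, 5 semitones up).

Db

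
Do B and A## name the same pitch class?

B = pitch class 11 and A## = pitch class 11 — the same pitch class, so they are enharmonic equivalents.

Yes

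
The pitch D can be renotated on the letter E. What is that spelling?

D is pitch class 2. The letter E alone is pitch class 4.
To reach pitch class 2 from E requires an offset of -2 semitones, i.e. double flat: Ebb.

Ebb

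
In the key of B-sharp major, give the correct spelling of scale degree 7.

A##

The B# major scale runs B# C## D## E# F## G## A##.
Degree 7 is A##.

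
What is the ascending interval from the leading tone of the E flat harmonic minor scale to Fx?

augmented third

The leading tone of Eb harmonic minor is D.
D up to F##: letters D→F make it a third; 5 semitones makes it augmented.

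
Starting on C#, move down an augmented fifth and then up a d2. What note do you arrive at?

Gbb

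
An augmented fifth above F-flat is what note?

C

F up a perfect fifth is C, so the target letter is C.
From Fb, an augmented fifth is 8 semitones up: C.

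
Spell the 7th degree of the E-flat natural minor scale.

Db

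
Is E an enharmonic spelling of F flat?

Yes

E is pitch class 4; Fb is pitch class 4.
All spellings map to pitch class 4, so they are enharmonically equivalent.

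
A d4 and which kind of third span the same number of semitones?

major

A diminished fourth spans 4 semitones.
A third spanning 4 semitones is major (the major third is 4).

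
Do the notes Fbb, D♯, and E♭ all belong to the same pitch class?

Yes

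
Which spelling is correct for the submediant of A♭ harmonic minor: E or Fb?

Each scale degree takes a distinct letter name. Degree 6 of a scale on A must use the letter F.
Fb and E are enharmonically the same pitch, but only Fb uses the letter F, so it is the correct spelling here.

Fb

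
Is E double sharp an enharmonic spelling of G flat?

E## is pitch class 6; Gb is pitch class 6.
All spellings map to pitch class 6, so they are enharmonically equivalent.

Yes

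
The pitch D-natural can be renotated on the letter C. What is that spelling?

D is pitch class 2. The letter C alone is pitch class 0.
To reach pitch class 2 from C requires an offset of +2 semitones, i.e. double sharp: C##.

C##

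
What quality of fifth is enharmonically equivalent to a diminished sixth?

perfect

A diminished sixth spans 7 semitones.
A fifth spanning 7 semitones is perfect (the perfect fifth is 7).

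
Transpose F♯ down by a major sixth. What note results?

F down a major sixth is Ab, so the target letter is A.
From F#, a major sixth is 9 semitones down: A.

A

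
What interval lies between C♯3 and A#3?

The letter names run C→A, a span of 5 letter steps, so the interval is some kind of sixth.
C# to A# is 9 semitones. A major sixth is 9, so 9 makes it major.

major sixth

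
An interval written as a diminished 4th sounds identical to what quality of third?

major

A diminished fourth spans 4 semitones.
A third spanning 4 semitones is major (the major third is 4).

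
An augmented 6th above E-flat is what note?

E up a major sixth is C#, so the target letter is C.
From Eb, an augmented sixth is 10 semitones up: C#.

C#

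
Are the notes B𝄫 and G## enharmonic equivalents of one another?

Yes

Bbb is pitch class 9; G## is pitch class 9.
All spellings map to pitch class 9, so they are enharmonically equivalent.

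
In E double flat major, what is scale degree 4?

Degree 4 takes the letter 3 steps above E, which is A.
In major, degree 4 sits 5 semitones above the tonic. Ebb + 5 semitones is pitch class 7, spelled on A as Abb.

Abb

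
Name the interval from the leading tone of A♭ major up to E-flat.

minor sixth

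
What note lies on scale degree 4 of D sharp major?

The D# major scale runs D# E# F## G# A# B# C##.
Degree 4 is G#.

G#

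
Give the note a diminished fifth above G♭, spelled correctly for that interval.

A fifth above G lands on the letter D.
A diminished fifth spans 6 semitones, so Gb moves to pitch class 0. On the letter D that is Dbb.

Dbb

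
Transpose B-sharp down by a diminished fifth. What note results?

E##

B down a perfect fifth is E, so the target letter is E.
From B#, a diminished fifth is 6 semitones down: E##.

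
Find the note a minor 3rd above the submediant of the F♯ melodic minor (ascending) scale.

The submediant of F# melodic minor (ascending) is D#.
A minor third (3 semitones) above D# lands on the letter F, giving F#.

F#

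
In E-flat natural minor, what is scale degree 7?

Degree 7 takes the letter 6 steps above E, which is D.
In natural minor, degree 7 sits 10 semitones above the tonic. Eb + 10 semitones is pitch class 1, spelled on D as Db.

Db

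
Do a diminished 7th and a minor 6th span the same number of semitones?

No

A diminished seventh spans 9 semitones; a minor sixth spans 8.
The spans differ, so they are not enharmonic equivalents.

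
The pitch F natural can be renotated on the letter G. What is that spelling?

Gbb

F is pitch class 5. The letter G alone is pitch class 7.
To reach pitch class 5 from G requires an offset of -2 semitones, i.e. double flat: Gbb.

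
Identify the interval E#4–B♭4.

doubly diminished fifth

Counting letters E–F–G–A–B gives a fifth.
E#→Bb = 5 semitones, 2 narrower than the perfect fifth (7), so doubly diminished.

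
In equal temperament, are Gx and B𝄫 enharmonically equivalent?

Yes

G## is pitch class 9; Bbb is pitch class 9.
All spellings map to pitch class 9, so they are enharmonically equivalent.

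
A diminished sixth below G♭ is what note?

B

G down a major sixth is Bb, so the target letter is B.
From Gb, a diminished sixth is 7 semitones down: B.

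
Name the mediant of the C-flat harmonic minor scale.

Ebb

Degree 3 takes the letter 2 steps above C, which is E.
In harmonic minor, degree 3 sits 3 semitones above the tonic. Cb + 3 semitones is pitch class 2, spelled on E as Ebb.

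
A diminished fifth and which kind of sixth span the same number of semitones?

doubly diminished

A diminished fifth spans 6 semitones.
A sixth spanning 6 semitones is doubly diminished (the major sixth is 9).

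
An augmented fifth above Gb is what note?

D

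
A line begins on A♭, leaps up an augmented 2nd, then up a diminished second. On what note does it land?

An augmented second up from Ab is B (letter B, 3 semitones up).
A diminished second up from B is Cb (letter C, 0 semitones up).

Cb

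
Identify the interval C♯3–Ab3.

The letter names run C→A, a span of 5 letter steps, so the interval is some kind of sixth.
C# to Ab is 7 semitones. A major sixth is 9, so 7 makes it diminished.

diminished sixth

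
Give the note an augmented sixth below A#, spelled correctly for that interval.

A down a major sixth is C, so the target letter is C.
From A#, an augmented sixth is 10 semitones down: C.

C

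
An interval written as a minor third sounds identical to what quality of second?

augmented

A minor third spans 3 semitones.
A second spanning 3 semitones is augmented (the major second is 2).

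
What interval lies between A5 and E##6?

doubly augmented fifth

The letter names run A→E, a span of 4 letter steps, so the interval is some kind of fifth.
A to E## is 9 semitones. A perfect fifth is 7, so 9 makes it doubly augmented.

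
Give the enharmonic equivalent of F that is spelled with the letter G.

Gbb

F is pitch class 5. The letter G alone is pitch class 7.
To reach pitch class 5 from G requires an offset of -2 semitones, i.e. double flat: Gbb.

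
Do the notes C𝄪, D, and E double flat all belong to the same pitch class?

C## is pitch class 2; D is pitch class 2; Ebb is pitch class 2.
All spellings map to pitch class 2, so they are enharmonically equivalent.

Yes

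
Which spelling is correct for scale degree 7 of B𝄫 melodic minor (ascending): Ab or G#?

Each scale degree takes a distinct letter name. Degree 7 of a scale on B must use the letter A.
Ab and G# are enharmonically the same pitch, but only Ab uses the letter A, so it is the correct spelling here.

Ab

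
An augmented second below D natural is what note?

Cb

D down a major second is C, so the target letter is C.
From D, an augmented second is 3 semitones down: Cb.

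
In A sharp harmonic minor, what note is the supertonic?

B#

Degree 2 takes the letter 1 step above A, which is B.
In harmonic minor, degree 2 sits 2 semitones above the tonic. A# + 2 semitones is pitch class 0, spelled on B as B#.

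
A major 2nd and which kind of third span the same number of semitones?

diminished

A major second spans 2 semitones.
A third spanning 2 semitones is diminished (the major third is 4).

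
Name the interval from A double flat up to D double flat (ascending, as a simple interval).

The letter names run A→D, a span of 3 letter steps, so the interval is some kind of fourth.
Abb to Dbb is 5 semitones. A perfect fourth is 5, so 5 makes it perfect.

perfect fourth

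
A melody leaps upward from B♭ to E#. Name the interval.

doubly augmented fourth

The letter names run B→E, a span of 3 letter steps, so the interval is some kind of fourth.
Bb to E# is 7 semitones. A perfect fourth is 5, so 7 makes it doubly augmented.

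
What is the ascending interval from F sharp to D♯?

major sixth

Counting letters F–G–A–B–C–D gives a sixth.
F#→D# = 9 semitones, exactly the major sixth.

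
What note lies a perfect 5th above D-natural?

D up a perfect fifth is A, so the target letter is A.
From D, a perfect fifth is 7 semitones up: A.

A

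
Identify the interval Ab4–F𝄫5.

Counting letters A–B–C–D–E–F gives a sixth.
Ab→Fbb = 7 semitones, 2 narrower than the major sixth (9), so diminished.

diminished sixth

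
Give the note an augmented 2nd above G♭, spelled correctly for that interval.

A second above G lands on the letter A.
An augmented second spans 3 semitones, so Gb moves to pitch class 9. On the letter A that is A.

A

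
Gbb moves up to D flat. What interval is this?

augmented fifth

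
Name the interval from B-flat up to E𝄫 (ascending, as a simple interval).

Counting letters B–C–D–E gives a fourth.
Bb→Ebb = 4 semitones, 1 narrower than the perfect fourth (5), so diminished.

diminished fourth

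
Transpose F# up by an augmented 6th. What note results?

D##

F up a major sixth is D, so the target letter is D.
From F#, an augmented sixth is 10 semitones up: D##.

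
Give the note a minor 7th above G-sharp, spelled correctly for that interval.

F#

A seventh above G lands on the letter F.
A minor seventh spans 10 semitones, so G# moves to pitch class 6. On the letter F that is F#.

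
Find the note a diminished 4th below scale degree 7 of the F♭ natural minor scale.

Bb

Scale degree 7 of Fb natural minor is Ebb.
A diminished fourth (4 semitones) below Ebb lands on the letter B, giving Bb.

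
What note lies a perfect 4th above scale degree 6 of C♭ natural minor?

Scale degree 6 of Cb natural minor is Abb.
A perfect fourth (5 semitones) above Abb lands on the letter D, giving Dbb.

Dbb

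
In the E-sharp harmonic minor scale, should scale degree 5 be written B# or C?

Each scale degree takes a distinct letter name. Degree 5 of a scale on E must use the letter B.
B# and C are enharmonically the same pitch, but only B# uses the letter B, so it is the correct spelling here.

B#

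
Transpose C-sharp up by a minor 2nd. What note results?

D

C up a major second is D, so the target letter is D.
From C#, a minor second is 1 semitone up: D.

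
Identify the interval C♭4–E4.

Counting letters C–D–E gives a third.
Cb→E = 5 semitones, 1 wider than the major third (4), so augmented.

augmented third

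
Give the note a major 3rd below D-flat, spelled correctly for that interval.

A third below D lands on the letter B.
A major third spans 4 semitones, so Db moves to pitch class 9. On the letter B that is Bbb.

Bbb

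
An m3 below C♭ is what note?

C down a major third is Ab, so the target letter is A.
From Cb, a minor third is 3 semitones down: Ab.

Ab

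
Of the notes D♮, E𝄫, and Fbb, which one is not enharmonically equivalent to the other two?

Fbb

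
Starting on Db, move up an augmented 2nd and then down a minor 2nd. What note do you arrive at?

D#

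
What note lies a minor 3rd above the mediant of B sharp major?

F##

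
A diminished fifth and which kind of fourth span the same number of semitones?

augmented

A diminished fifth spans 6 semitones.
A fourth spanning 6 semitones is augmented (the perfect fourth is 5).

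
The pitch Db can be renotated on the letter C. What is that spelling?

Plain C sits 1 semitone below Db, so on the letter C the same pitch needs a sharp: C#.

C#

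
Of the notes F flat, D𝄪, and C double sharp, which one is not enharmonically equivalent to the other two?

C##

In 12-tone equal temperament, enharmonic equivalents share a pitch class. Fb is pitch class 4; D## is pitch class 4; C## is pitch class 2.
Fb and D## share pitch class 4, while C## is pitch class 2.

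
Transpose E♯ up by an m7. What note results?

D#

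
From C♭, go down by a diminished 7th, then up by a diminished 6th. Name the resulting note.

Bbb

A diminished seventh down from Cb is D (letter D, 9 semitones down).
A diminished sixth up from D is Bbb (letter B, 7 semitones up).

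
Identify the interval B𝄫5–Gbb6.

The letter names run B→G, a span of 5 letter steps, so the interval is some kind of sixth.
Bbb to Gbb is 8 semitones. A major sixth is 9, so 8 makes it minor.

minor sixth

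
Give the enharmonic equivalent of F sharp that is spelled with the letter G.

Plain G sits 1 semitone above F#, so on the letter G the same pitch needs a flat: Gb.

Gb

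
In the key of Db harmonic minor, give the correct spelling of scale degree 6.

Bbb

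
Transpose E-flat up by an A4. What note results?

A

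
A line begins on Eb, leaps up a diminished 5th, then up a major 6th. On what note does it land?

Gb

A diminished fifth up from Eb is Bbb (letter B, 6 semitones up).
A major sixth up from Bbb is Gb (letter G, 9 semitones up).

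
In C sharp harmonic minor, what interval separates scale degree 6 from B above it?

major second

Scale degree 6 of C# harmonic minor is A.
A up to B: letters A→B make it a second; 2 semitones makes it major.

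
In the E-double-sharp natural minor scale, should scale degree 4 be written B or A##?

A##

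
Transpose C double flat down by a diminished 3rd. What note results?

C down a major third is Ab, so the target letter is A.
From Cbb, a diminished third is 2 semitones down: Ab.

Ab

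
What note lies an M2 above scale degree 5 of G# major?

Scale degree 5 of G# major is D#.
A major second (2 semitones) above D# lands on the letter E, giving E#.

E#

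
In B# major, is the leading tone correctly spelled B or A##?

A##

Each scale degree takes a distinct letter name. Degree 7 of a scale on B must use the letter A.
A## and B are enharmonically the same pitch, but only A## uses the letter A, so it is the correct spelling here.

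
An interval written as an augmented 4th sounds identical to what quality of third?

An augmented fourth spans 6 semitones.
A third spanning 6 semitones is doubly augmented (the major third is 4).

doubly augmented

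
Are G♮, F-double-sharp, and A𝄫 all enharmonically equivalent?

G is pitch class 7; F## is pitch class 7; Abb is pitch class 7.
All spellings map to pitch class 7, so they are enharmonically equivalent.

Yes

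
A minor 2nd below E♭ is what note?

E down a major second is D, so the target letter is D.
From Eb, a minor second is 1 semitone down: D.

D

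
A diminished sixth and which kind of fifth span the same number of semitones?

A diminished sixth spans 7 semitones.
A fifth spanning 7 semitones is perfect (the perfect fifth is 7).

perfect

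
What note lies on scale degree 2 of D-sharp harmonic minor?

Degree 2 takes the letter 1 step above D, which is E.
In harmonic minor, degree 2 sits 2 semitones above the tonic. D# + 2 semitones is pitch class 5, spelled on E as E#.

E#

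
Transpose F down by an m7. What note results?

G

A seventh below F lands on the letter G.
A minor seventh spans 10 semitones, so F moves to pitch class 7. On the letter G that is G.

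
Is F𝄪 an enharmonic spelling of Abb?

F## is pitch class 7; Abb is pitch class 7.
All spellings map to pitch class 7, so they are enharmonically equivalent.

Yes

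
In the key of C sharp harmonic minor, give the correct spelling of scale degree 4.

F#

The C# harmonic minor scale runs C# D# E F# G# A B#.
Degree 4 is F#.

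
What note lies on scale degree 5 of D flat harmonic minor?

Degree 5 takes the letter 4 steps above D, which is A.
In harmonic minor, degree 5 sits 7 semitones above the tonic. Db + 7 semitones is pitch class 8, spelled on A as Ab.

Ab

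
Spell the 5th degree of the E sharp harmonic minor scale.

Degree 5 takes the letter 4 steps above E, which is B.
In harmonic minor, degree 5 sits 7 semitones above the tonic. E# + 7 semitones is pitch class 0, spelled on B as B#.

B#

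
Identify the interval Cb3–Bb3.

The letter names run C→B, a span of 6 letter steps, so the interval is some kind of seventh.
Cb to Bb is 11 semitones. A major seventh is 11, so 11 makes it major.

major seventh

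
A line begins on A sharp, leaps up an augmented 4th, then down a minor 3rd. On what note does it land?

An augmented fourth up from A# is D## (letter D, 6 semitones up).
A minor third down from D## is B## (letter B, 3 semitones down).

B##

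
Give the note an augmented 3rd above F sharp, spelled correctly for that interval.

A third above F lands on the letter A.
An augmented third spans 5 semitones, so F# moves to pitch class 11. On the letter A that is A##.

A##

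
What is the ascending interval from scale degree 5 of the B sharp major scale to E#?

Scale degree 5 of B# major is F##.
F## up to E#: letters F→E make it a seventh; 10 semitones makes it minor.

minor seventh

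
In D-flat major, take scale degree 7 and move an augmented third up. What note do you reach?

Scale degree 7 of Db major is C.
An augmented third (5 semitones) above C lands on the letter E, giving E#.

E#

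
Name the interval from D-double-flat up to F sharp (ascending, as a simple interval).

doubly augmented third

The letter names run D→F, a span of 2 letter steps, so the interval is some kind of third.
Dbb to F# is 6 semitones. A major third is 4, so 6 makes it doubly augmented.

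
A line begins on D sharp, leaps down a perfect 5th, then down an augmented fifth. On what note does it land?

C

A perfect fifth down from D# is G# (letter G, 7 semitones down).
An augmented fifth down from G# is C (letter C, 8 semitones down).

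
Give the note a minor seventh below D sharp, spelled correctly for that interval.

E#

D down a major seventh is Eb, so the target letter is E.
From D#, a minor seventh is 10 semitones down: E#.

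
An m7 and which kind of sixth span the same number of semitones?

A minor seventh spans 10 semitones.
A sixth spanning 10 semitones is augmented (the major sixth is 9).

augmented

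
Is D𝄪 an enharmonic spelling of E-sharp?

No

D## is pitch class 4; E# is pitch class 5.
The pitch classes differ (4 vs. 5), so they are not enharmonic equivalents.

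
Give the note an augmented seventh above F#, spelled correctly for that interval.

E##

A seventh above F lands on the letter E.
An augmented seventh spans 12 semitones, so F# moves to pitch class 6. On the letter E that is E##.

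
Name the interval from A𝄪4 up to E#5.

diminished fifth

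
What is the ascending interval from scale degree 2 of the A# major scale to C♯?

minor second

Scale degree 2 of A# major is B#.
B# up to C#: letters B→C make it a second; 1 semitone makes it minor.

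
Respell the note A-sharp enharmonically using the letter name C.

Cbb

Plain C sits 2 semitones above A#, so on the letter C the same pitch needs a double flat: Cbb.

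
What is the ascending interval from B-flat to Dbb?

Counting letters B–C–D gives a third.
Bb→Dbb = 2 semitones, 2 narrower than the major third (4), so diminished.

diminished third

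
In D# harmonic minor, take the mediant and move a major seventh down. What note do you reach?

G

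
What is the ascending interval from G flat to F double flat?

diminished seventh

The letter names run G→F, a span of 6 letter steps, so the interval is some kind of seventh.
Gb to Fbb is 9 semitones. A major seventh is 11, so 9 makes it diminished.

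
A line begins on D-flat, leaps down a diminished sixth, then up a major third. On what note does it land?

A#

A diminished sixth down from Db is F# (letter F, 7 semitones down).
A major third up from F# is A# (letter A, 4 semitones up).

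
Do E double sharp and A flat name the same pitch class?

E## is pitch class 6; Ab is pitch class 8.
The pitch classes differ (6 vs. 8), so they are not enharmonic equivalents.

No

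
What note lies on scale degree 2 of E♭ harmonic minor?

Degree 2 takes the letter 1 step above E, which is F.
In harmonic minor, degree 2 sits 2 semitones above the tonic. Eb + 2 semitones is pitch class 5, spelled on F as F.

F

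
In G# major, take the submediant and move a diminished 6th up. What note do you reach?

C

The submediant of G# major is E#.
A diminished sixth (7 semitones) above E# lands on the letter C, giving C.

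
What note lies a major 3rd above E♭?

G

E up a major third is G#, so the target letter is G.
From Eb, a major third is 4 semitones up: G.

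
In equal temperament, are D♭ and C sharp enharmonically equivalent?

Yes

Db is pitch class 1; C# is pitch class 1.
All spellings map to pitch class 1, so they are enharmonically equivalent.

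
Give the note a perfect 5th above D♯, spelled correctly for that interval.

A#

D up a perfect fifth is A, so the target letter is A.
From D#, a perfect fifth is 7 semitones up: A#.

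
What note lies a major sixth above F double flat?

A sixth above F lands on the letter D.
A major sixth spans 9 semitones, so Fbb moves to pitch class 0. On the letter D that is Dbb.

Dbb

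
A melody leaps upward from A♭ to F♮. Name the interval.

major sixth

Counting letters A–B–C–D–E–F gives a sixth.
Ab→F = 9 semitones, exactly the major sixth.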